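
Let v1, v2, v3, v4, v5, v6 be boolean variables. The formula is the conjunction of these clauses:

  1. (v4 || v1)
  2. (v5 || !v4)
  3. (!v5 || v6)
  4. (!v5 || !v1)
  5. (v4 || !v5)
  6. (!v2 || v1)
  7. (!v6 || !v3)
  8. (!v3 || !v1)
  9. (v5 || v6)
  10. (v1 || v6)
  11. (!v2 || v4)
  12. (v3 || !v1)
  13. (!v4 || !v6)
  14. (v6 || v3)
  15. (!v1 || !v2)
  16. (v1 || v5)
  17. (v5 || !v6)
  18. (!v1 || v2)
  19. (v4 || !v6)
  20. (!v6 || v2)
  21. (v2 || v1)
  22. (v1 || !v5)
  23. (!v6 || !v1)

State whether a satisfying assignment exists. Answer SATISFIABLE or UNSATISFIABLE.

UNSATISFIABLE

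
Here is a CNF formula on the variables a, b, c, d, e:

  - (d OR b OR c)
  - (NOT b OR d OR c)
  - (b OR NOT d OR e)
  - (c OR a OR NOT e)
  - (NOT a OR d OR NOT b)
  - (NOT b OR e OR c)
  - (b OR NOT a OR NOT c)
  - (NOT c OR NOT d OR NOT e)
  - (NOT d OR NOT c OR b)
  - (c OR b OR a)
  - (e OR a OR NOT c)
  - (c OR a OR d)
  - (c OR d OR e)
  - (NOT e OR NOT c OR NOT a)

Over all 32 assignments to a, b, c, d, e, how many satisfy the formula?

5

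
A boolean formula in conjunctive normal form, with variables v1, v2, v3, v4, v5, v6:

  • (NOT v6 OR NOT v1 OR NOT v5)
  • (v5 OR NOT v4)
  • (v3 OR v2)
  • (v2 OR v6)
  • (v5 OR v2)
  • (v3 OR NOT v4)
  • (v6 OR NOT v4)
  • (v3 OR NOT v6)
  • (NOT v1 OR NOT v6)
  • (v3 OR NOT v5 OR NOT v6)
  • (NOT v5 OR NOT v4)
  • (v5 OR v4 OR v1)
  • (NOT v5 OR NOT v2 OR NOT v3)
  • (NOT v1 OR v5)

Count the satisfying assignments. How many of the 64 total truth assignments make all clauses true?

3

Satisfying assignments:
  v1=0 v2=0 v3=1 v4=0 v5=1 v6=1
  v1=0 v2=1 v3=0 v4=0 v5=1 v6=0
  v1=1 v2=1 v3=0 v4=0 v5=1 v6=0
Count: 3.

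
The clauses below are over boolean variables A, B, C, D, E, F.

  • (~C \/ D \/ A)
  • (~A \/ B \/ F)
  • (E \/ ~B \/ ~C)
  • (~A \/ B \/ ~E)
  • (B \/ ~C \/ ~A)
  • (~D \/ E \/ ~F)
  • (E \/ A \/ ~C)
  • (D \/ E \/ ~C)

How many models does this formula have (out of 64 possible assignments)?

30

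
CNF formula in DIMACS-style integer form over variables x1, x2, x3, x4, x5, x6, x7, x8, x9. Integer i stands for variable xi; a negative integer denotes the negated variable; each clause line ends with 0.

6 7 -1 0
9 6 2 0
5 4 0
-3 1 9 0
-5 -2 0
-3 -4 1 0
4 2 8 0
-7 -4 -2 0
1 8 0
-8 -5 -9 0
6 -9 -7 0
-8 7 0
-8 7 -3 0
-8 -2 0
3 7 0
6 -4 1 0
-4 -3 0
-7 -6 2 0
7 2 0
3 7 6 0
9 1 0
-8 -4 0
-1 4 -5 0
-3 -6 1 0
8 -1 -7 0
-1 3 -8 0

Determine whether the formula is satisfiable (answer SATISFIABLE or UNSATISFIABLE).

x1 = True:
  x7 = True:
    propagation gives x8=True, x2=False, x6=False, x9=True; an empty clause results — contradiction.
  x7 = False:
    propagation gives x6=True, x8=False, x3=True, x4=False; an empty clause results — contradiction.
x1 = False:
  propagation gives x8=True, x7=True, x2=False, x6=False; an empty clause results — contradiction.
Every branch closes, so no satisfying assignment exists.

UNSATISFIABLE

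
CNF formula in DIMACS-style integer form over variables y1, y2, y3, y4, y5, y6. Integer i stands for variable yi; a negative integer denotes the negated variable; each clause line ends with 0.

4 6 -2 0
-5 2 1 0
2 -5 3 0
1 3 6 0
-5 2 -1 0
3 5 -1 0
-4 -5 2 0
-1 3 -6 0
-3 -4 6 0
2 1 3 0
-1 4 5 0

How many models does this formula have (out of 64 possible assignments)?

16

Split on y1, then y2.
  y1=1, y2=1: remaining (y3,y4,y5,y6) ∈ {(0,1,1,0); (1,0,1,1); (1,1,0,1); (1,1,1,1)} — 4.
  y1=1, y2=0: remaining (y3,y4,y5,y6) ∈ {(1,1,0,1)} — 1.
  y1=0, y2=1: forces y6=1; y3, y4, y5 free → 2^3 = 8.
  y1=0, y2=0: remaining (y3,y4,y5,y6) ∈ {(1,0,0,0); (1,0,0,1); (1,1,0,1)} — 3.
Total: 4 + 1 + 8 + 3 = 16.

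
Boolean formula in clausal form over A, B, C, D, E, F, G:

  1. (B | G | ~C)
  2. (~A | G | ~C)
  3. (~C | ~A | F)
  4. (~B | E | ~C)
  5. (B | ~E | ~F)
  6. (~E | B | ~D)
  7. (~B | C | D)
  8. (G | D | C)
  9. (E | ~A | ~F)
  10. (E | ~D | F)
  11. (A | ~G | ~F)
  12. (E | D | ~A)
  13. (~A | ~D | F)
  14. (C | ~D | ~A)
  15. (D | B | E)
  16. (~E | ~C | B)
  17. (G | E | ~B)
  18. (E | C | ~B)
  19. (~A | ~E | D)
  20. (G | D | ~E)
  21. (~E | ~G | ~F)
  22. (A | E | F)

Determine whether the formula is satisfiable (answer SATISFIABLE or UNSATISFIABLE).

SATISFIABLE

Try A = False.
The remaining clauses are satisfied by B = True, C = True, D = True, E = True, F = True, G = False.
Every clause has at least one true literal under this assignment.
So A=False  B=True  C=True  D=True  E=True  F=True  G=False is a satisfying assignment.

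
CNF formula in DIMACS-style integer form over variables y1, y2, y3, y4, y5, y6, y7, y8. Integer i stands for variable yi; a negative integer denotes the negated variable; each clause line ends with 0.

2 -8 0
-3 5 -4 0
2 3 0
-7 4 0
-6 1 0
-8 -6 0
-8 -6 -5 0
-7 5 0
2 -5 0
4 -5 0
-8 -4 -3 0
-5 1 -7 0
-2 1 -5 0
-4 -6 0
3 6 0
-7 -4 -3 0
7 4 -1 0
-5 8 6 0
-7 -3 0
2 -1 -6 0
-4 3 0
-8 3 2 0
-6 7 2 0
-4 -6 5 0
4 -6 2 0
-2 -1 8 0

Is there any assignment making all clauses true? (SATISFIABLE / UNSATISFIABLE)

SATISFIABLE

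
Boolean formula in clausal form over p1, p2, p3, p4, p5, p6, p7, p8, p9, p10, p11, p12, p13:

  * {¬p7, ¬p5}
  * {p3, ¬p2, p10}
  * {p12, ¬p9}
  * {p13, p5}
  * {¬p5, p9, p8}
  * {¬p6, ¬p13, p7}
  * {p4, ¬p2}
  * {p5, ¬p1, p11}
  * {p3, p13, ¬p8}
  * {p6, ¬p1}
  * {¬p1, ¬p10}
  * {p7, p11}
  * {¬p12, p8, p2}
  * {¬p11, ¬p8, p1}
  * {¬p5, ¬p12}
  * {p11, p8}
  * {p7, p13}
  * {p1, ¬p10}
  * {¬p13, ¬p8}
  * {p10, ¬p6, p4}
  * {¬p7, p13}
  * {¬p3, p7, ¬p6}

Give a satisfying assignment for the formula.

Pure literal: p4 appears only positively; assign p4 = True.
Branch on p1: take p1 = False.
  then p10 is forced to False.
For the remaining variables, p2 = False, p3 = True, p5 = False, p6 = True, p7 = True, p8 = False, p9 = False, p11 = True, p12 = False, p13 = True works.
Every clause has at least one true literal under this assignment.

p1=0, p2=0, p3=1, p4=1, p5=0, p6=1, p7=1, p8=0, p9=0, p10=0, p11=1, p12=0, p13=1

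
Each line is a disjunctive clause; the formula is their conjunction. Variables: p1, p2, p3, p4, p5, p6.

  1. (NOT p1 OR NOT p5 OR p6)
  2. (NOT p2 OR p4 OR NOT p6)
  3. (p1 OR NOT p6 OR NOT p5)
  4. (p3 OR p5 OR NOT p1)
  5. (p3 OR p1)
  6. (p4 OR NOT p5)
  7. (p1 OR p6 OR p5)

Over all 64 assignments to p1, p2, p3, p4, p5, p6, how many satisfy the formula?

16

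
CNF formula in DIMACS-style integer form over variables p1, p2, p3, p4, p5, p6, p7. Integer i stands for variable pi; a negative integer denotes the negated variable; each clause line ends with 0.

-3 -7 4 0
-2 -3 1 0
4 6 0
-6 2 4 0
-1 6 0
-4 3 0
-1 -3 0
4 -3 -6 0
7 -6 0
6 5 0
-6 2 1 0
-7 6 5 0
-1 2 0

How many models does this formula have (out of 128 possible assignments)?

Satisfying assignments:
  p1=F p2=F p3=T p4=T p5=T p6=F p7=F
  p1=F p2=F p3=T p4=T p5=T p6=F p7=T
  p1=F p2=T p3=F p4=F p5=F p6=T p7=T
  p1=F p2=T p3=F p4=F p5=T p6=T p7=T
  p1=T p2=T p3=F p4=F p5=F p6=T p7=T
  p1=T p2=T p3=F p4=F p5=T p6=T p7=T
Count: 6.

6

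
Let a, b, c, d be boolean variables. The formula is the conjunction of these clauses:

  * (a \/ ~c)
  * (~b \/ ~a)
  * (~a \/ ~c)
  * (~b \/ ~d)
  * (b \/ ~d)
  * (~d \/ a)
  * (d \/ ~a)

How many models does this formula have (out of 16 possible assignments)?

2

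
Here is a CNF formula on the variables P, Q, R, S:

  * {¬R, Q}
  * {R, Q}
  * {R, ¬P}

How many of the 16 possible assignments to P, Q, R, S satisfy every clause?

6

The models are:
  P=0 Q=1 R=0 S=0
  P=0 Q=1 R=0 S=1
  P=0 Q=1 R=1 S=0
  P=0 Q=1 R=1 S=1
  P=1 Q=1 R=1 S=0
  P=1 Q=1 R=1 S=1
Count: 6.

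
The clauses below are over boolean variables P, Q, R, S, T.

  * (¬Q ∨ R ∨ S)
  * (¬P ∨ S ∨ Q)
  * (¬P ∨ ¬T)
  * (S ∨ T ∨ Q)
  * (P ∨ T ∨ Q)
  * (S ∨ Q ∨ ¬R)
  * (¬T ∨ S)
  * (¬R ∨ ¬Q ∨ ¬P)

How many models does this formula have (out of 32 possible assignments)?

Case analysis on Q and S:
  Q=T, S=T: 5 of the 8 assignments to (P,R,T) work.
  Q=T, S=F: remaining (P,R,T) ∈ {(F,T,F)} — 1.
  Q=F, S=T: remaining (P,R,T) ∈ {(F,F,T); (F,T,T); (T,F,F); (T,T,F)} — 4.
  Q=F, S=F: a clause becomes empty — 0.
Total: 5 + 1 + 4 + 0 = 10.

10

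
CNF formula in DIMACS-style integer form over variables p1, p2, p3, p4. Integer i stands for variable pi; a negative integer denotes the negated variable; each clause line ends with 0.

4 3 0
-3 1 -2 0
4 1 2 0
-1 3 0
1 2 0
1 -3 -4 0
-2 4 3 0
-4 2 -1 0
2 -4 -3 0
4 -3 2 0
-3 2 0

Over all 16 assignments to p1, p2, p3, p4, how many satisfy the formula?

3

The models are:
  p1=0 p2=1 p3=0 p4=1
  p1=1 p2=1 p3=1 p4=0
  p1=1 p2=1 p3=1 p4=1
That's 3 in total.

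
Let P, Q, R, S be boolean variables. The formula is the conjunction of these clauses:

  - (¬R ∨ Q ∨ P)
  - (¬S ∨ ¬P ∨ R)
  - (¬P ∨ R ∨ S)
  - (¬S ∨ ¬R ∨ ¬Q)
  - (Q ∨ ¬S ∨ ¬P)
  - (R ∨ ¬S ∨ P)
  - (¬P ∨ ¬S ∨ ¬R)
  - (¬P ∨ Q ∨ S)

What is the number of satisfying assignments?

4

Satisfying assignments:
  P=F Q=F R=F S=F
  P=F Q=T R=F S=F
  P=F Q=T R=T S=F
  P=T Q=T R=T S=F
That's 4 in total.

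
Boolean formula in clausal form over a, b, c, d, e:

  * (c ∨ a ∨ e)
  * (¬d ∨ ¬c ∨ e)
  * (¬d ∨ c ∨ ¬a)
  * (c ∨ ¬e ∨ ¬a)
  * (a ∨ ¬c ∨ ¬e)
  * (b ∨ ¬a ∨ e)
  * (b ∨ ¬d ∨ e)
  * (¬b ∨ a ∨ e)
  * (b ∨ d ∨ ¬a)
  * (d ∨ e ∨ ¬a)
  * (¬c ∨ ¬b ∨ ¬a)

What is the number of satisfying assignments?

6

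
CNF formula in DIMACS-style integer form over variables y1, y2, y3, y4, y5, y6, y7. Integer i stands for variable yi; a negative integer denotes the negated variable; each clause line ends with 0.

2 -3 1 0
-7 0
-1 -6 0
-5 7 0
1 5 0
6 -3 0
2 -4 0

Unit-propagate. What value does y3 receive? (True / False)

False

Unit clause (¬y7) sets y7 = False.
(y7 ∨ ¬y5): since y7 = False, the clause reduces to (¬y5). y5 = False.
In (y5 ∨ y1), y5 is now false; y1 must hold, so y1 = True.
From (¬y6 ∨ ¬y1) and y1 = True: y6 = False.
(¬y3 ∨ y6): since y6 = False, the clause reduces to (¬y3). y3 = False.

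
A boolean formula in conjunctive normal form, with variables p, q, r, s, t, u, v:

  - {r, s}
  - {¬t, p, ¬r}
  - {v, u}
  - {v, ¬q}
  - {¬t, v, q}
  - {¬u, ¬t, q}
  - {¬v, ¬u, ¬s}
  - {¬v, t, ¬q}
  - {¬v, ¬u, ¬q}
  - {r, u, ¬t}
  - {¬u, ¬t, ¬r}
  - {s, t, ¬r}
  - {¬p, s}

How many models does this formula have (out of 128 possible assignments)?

10

Split on t, then u.
  t=1, u=1: a clause becomes empty — 0.
  t=1, u=0: remaining (p,q,r,s,v) ∈ {(1,0,1,1,1); (1,1,1,1,1)} — 2.
  t=0, u=1: remaining (p,q,r,s,v) ∈ {(0,0,0,1,0); (0,0,1,1,0); (1,0,0,1,0); (1,0,1,1,0)} — 4.
  t=0, u=0: remaining (p,q,r,s,v) ∈ {(0,0,0,1,1); (0,0,1,1,1); (1,0,0,1,1); (1,0,1,1,1)} — 4.
Total: 0 + 2 + 4 + 4 = 10.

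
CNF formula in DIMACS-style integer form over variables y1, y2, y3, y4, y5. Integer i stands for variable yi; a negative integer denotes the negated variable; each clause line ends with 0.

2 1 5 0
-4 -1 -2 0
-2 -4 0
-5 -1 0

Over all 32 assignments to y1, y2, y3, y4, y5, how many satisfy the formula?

14

Case analysis on y1 and y2:
  y1=1, y2=1: remaining (y3,y4,y5) ∈ {(0,0,0); (1,0,0)} — 2.
  y1=1, y2=0: remaining (y3,y4,y5) ∈ {(0,0,0); (0,1,0); (1,0,0); (1,1,0)} — 4.
  y1=0, y2=1: remaining (y3,y4,y5) ∈ {(0,0,0); (0,0,1); (1,0,0); (1,0,1)} — 4.
  y1=0, y2=0: remaining (y3,y4,y5) ∈ {(0,0,1); (0,1,1); (1,0,1); (1,1,1)} — 4.
Total: 2 + 4 + 4 + 4 = 14.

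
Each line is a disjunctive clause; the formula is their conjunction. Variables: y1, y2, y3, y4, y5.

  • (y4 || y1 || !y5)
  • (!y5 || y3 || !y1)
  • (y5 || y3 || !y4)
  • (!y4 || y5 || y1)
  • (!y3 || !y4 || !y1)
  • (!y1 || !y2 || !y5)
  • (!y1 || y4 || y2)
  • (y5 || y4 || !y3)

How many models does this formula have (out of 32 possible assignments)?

7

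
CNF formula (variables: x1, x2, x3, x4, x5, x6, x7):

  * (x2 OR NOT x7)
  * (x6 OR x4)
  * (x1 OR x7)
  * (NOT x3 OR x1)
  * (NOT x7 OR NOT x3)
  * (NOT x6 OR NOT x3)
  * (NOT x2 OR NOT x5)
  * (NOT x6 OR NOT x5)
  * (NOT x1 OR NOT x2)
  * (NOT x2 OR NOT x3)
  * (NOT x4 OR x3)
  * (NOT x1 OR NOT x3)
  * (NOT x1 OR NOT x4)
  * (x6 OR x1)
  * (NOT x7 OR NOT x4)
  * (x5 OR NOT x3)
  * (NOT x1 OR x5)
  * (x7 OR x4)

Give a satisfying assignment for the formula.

x1 = 0, x2 = 1, x3 = 0, x4 = 0, x5 = 0, x6 = 1, x7 = 1

Branch on x1: take x1 = False.
  then x7 is forced to True.
  then x2 is forced to True.
  then x3 is forced to False.
  then x5 is forced to False.
  then x4 is forced to False.
  then x6 is forced to True.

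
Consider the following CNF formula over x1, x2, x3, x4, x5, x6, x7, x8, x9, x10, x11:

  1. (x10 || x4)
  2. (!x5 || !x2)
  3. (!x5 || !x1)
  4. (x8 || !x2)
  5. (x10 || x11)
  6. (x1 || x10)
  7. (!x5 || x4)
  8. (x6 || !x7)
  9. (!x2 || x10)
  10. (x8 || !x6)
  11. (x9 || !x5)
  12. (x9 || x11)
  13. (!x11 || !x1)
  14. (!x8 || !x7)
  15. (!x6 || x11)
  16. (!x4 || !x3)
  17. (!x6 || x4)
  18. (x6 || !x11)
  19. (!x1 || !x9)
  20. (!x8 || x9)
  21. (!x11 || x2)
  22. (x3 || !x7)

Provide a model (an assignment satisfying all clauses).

x1 = False, x2 = True, x3 = False, x4 = False, x5 = False, x6 = False, x7 = False, x8 = True, x9 = True, x10 = True, x11 = False

x5 occurs only negated in the remaining clauses — set x5 = False.
x7 occurs only negated in the remaining clauses — set x7 = False.
Try x1 = False.
  then x10 is forced to True.
For the remaining variables, x2 = True, x3 = False, x4 = False, x6 = False, x8 = True, x9 = True, x11 = False works.
Every clause has at least one true literal under this assignment.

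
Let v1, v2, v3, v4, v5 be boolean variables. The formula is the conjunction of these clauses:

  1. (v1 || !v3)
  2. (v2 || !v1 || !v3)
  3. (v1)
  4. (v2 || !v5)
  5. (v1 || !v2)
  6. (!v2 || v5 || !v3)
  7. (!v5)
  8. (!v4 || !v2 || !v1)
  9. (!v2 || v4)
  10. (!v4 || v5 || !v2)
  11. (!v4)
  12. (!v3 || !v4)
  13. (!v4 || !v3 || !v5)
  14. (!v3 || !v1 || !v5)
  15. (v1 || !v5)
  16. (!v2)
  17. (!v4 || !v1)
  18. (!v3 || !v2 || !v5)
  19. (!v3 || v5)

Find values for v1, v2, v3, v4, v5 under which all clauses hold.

The clause (v1) is unit: v1 must be True.
(!v5) is a unit clause, so v5 = False.
The clause (!v4) is unit: v4 must be False.
The clause (!v2) is unit: v2 must be False.
The clause (!v3) is unit: v3 must be False.
Every clause has at least one true literal under this assignment.

v1 = T, v2 = F, v3 = F, v4 = F, v5 = F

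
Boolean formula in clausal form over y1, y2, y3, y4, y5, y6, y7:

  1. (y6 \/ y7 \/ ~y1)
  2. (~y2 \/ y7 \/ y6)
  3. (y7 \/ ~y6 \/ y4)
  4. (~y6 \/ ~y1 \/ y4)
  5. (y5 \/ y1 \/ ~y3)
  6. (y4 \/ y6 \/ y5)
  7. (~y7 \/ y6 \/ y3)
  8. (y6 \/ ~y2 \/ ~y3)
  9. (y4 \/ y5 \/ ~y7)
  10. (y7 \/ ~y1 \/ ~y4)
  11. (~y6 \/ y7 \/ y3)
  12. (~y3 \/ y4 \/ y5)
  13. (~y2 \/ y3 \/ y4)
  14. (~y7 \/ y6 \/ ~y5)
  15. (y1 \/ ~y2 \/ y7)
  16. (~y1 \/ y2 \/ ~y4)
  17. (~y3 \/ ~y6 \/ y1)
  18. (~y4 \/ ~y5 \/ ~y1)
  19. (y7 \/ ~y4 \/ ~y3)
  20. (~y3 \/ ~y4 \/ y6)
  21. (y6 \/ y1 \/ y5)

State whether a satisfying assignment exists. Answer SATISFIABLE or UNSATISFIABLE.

SATISFIABLE

Try y1 = False.
Branch on y2: take y2 = True.
  then y7 is forced to True.
For the remaining variables, y3 = False, y4 = True, y5 = False, y6 = True works.
Every clause has at least one true literal under this assignment.
So y1=F  y2=T  y3=F  y4=T  y5=F  y6=T  y7=T is a satisfying assignment.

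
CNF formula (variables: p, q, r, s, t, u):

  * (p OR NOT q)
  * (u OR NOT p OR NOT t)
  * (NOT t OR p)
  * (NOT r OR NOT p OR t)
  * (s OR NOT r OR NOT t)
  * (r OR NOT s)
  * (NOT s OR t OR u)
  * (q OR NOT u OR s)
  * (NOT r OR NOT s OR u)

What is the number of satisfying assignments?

Split on s, then t.
  s=T, t=T: remaining (p,q,r,u) ∈ {(T,F,T,T); (T,T,T,T)} — 2.
  s=T, t=F: remaining (p,q,r,u) ∈ {(F,F,T,T)} — 1.
  s=F, t=T: remaining (p,q,r,u) ∈ {(T,T,F,T)} — 1.
  s=F, t=F: 5 of the 16 assignments to (p,q,r,u) work.
Total: 2 + 1 + 1 + 5 = 9.

9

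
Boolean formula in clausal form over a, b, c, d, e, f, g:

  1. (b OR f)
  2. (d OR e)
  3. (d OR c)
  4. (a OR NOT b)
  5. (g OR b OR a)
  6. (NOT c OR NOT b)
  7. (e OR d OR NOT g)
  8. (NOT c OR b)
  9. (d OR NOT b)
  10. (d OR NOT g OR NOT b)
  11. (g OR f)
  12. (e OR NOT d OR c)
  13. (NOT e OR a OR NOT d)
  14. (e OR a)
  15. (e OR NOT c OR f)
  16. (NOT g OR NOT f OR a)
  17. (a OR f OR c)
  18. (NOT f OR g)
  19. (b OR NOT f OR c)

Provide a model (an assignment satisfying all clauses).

a=1, b=1, c=0, d=1, e=1, f=1, g=1

Check each clause:
  1. (f OR b) — b is true.
  2. (e OR d) — d is true.
  3. (c OR d) — d is true.
  4. (NOT b OR a) — a is true.
  5. (a OR g OR b) — a is true.
  6. (NOT c OR NOT b) — NOT c is true.
  7. (NOT g OR d OR e) — d is true.
  8. (NOT c OR b) — b is true.
  9. (NOT b OR d) — d is true.
  10. (d OR NOT b OR NOT g) — d is true.
  11. (f OR g) — f is true.
  12. (e OR NOT d OR c) — e is true.
  13. (NOT d OR NOT e OR a) — a is true.
  14. (e OR a) — a is true.
  15. (e OR f OR NOT c) — NOT c is true.
  16. (NOT g OR a OR NOT f) — a is true.
  17. (c OR a OR f) — a is true.
  18. (NOT f OR g) — g is true.
  19. (b OR NOT f OR c) — b is true.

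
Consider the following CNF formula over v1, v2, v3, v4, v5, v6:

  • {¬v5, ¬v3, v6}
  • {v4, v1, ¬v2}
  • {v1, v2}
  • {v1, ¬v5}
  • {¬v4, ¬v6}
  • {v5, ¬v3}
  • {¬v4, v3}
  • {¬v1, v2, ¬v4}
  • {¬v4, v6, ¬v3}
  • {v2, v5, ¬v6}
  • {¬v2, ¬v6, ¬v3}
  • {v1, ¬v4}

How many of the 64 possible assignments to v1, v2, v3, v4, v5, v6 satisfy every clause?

Satisfying assignments:
  v1=T v2=F v3=F v4=F v5=F v6=F
  v1=T v2=F v3=F v4=F v5=T v6=F
  v1=T v2=F v3=F v4=F v5=T v6=T
  v1=T v2=F v3=T v4=F v5=T v6=T
  v1=T v2=T v3=F v4=F v5=F v6=F
  v1=T v2=T v3=F v4=F v5=F v6=T
  v1=T v2=T v3=F v4=F v5=T v6=F
  v1=T v2=T v3=F v4=F v5=T v6=T
Count: 8.

8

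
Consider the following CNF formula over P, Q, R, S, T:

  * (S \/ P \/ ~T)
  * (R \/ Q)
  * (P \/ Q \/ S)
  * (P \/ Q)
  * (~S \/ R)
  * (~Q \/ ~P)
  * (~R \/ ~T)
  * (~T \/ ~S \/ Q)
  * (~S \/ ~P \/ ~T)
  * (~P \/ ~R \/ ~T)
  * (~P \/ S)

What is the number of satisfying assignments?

The models are:
  P=F Q=T R=F S=F T=F
  P=F Q=T R=T S=F T=F
  P=F Q=T R=T S=T T=F
  P=T Q=F R=T S=T T=F
Count: 4.

4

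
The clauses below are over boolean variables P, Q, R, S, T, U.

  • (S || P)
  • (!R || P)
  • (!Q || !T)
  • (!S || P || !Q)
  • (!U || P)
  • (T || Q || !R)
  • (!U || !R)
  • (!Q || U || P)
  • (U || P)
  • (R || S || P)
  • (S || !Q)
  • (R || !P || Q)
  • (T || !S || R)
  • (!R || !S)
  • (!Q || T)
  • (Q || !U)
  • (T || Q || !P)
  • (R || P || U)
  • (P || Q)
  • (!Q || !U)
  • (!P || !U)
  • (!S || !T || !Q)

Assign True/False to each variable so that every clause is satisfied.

P = 1, Q = 0, R = 1, S = 0, T = 1, U = 0

Branch on P: take P = True.
  then U is forced to False.
Set Q = False and propagate.
  then R is forced to True.
  then T is forced to True.
  then S is forced to False.
Every clause has at least one true literal under this assignment.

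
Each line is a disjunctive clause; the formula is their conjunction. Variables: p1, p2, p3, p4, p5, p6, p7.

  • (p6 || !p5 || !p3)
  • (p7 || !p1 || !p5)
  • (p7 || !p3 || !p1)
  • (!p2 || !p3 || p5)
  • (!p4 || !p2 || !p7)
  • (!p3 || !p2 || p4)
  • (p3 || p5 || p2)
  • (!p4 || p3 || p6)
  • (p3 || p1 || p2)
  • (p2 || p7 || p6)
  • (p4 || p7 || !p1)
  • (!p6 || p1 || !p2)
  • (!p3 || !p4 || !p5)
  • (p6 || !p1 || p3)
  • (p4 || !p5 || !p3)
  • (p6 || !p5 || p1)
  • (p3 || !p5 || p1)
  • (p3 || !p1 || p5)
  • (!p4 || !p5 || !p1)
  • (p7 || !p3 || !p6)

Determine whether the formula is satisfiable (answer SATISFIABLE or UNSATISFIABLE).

Try p1 = False.
The remaining clauses are satisfied by p2 = False, p3 = True, p4 = False, p5 = False, p6 = True, p7 = True.
So p1=F, p2=F, p3=T, p4=F, p5=F, p6=T, p7=T is a satisfying assignment.

SATISFIABLE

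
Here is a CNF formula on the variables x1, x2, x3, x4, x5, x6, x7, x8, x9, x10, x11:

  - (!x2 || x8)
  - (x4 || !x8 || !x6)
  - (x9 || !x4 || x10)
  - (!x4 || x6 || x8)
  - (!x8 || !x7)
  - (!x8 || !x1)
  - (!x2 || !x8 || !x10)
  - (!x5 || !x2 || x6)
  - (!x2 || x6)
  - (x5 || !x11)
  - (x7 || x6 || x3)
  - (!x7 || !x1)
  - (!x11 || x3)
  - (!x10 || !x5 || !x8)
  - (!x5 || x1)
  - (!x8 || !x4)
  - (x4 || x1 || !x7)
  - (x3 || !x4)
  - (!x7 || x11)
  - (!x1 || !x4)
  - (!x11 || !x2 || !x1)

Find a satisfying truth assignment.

x1=T, x2=F, x3=T, x4=F, x5=T, x6=F, x7=F, x8=F, x9=T, x10=F, x11=T

Check each clause:
  1. (x8 || !x2) — !x2 is true.
  2. (!x8 || !x6 || x4) — !x8 is true.
  3. (x9 || !x4 || x10) — x9 is true.
  4. (x6 || !x4 || x8) — !x4 is true.
  5. (!x8 || !x7) — !x8 is true.
  6. (!x1 || !x8) — !x8 is true.
  7. (!x10 || !x8 || !x2) — !x8 is true.
  8. (!x2 || !x5 || x6) — !x2 is true.
  9. (x6 || !x2) — !x2 is true.
  10. (!x11 || x5) — x5 is true.
  11. (x3 || x6 || x7) — x3 is true.
  12. (!x1 || !x7) — !x7 is true.
  13. (!x11 || x3) — x3 is true.
  14. (!x8 || !x10 || !x5) — !x8 is true.
  15. (!x5 || x1) — x1 is true.
  16. (!x4 || !x8) — !x8 is true.
  17. (!x7 || x1 || x4) — x1 is true.
  18. (!x4 || x3) — x3 is true.
  19. (x11 || !x7) — !x7 is true.
  20. (!x1 || !x4) — !x4 is true.
  21. (!x2 || !x11 || !x1) — !x2 is true.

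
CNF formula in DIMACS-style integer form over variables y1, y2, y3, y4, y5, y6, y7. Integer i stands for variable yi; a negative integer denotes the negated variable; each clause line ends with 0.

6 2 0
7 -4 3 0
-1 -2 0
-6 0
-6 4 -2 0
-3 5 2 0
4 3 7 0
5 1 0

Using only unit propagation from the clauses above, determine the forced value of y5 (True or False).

True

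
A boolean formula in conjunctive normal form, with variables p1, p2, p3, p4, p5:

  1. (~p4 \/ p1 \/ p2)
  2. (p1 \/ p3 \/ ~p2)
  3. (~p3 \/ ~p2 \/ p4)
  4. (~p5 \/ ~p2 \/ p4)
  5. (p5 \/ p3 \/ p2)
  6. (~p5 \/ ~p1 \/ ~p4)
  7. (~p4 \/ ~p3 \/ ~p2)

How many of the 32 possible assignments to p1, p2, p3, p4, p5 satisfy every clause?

9

Split on p2, then p4.
  p2=T, p4=T: remaining (p1,p3,p5) ∈ {(T,F,F)} — 1.
  p2=T, p4=F: remaining (p1,p3,p5) ∈ {(T,F,F)} — 1.
  p2=F, p4=T: remaining (p1,p3,p5) ∈ {(T,T,F)} — 1.
  p2=F, p4=F: p1 free; 3 ways for (p3,p5) × 2^1 = 6.
Total: 1 + 1 + 1 + 6 = 9.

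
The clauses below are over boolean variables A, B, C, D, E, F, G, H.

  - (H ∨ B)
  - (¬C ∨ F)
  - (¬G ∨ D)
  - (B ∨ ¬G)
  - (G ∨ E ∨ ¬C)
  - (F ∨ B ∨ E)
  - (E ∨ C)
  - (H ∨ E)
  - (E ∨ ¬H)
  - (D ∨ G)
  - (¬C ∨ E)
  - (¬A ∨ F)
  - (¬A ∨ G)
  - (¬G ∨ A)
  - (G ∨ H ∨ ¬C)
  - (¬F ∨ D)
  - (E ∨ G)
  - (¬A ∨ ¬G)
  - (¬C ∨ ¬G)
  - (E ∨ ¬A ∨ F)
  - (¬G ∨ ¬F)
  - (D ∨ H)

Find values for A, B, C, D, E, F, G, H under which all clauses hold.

A=0, B=0, C=0, D=1, E=1, F=1, G=0, H=1

Pure literal: D appears only positively; assign D = True.
E occurs only positively in the remaining clauses — set E = True.
Set A = False and propagate.
  then G is forced to False.
The remaining clauses are satisfied by B = False, C = False, F = True, H = True.
Every clause has at least one true literal under this assignment.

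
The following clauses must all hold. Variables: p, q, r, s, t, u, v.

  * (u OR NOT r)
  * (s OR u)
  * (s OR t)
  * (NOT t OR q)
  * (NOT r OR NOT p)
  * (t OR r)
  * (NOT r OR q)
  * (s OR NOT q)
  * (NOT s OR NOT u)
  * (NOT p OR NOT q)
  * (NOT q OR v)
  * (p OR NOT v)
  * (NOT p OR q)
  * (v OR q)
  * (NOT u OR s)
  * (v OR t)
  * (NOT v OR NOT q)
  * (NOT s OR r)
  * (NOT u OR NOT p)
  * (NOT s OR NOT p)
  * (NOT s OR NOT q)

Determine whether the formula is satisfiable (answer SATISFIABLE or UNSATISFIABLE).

UNSATISFIABLE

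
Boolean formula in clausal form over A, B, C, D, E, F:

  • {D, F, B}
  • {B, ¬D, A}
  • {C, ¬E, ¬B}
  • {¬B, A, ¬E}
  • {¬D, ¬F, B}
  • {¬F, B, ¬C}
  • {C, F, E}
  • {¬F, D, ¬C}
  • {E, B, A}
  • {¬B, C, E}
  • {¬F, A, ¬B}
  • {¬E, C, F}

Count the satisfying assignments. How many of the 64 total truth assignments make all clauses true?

13

Case analysis on B and F:
  B=1, F=1: remaining (A,C,D,E) ∈ {(1,1,1,0); (1,1,1,1)} — 2.
  B=1, F=0: D free; 3 ways for (A,C,E) × 2^1 = 6.
  B=0, F=1: remaining (A,C,D,E) ∈ {(0,0,0,1); (1,0,0,0); (1,0,0,1)} — 3.
  B=0, F=0: remaining (A,C,D,E) ∈ {(1,1,1,0); (1,1,1,1)} — 2.
Total: 2 + 6 + 3 + 2 = 13.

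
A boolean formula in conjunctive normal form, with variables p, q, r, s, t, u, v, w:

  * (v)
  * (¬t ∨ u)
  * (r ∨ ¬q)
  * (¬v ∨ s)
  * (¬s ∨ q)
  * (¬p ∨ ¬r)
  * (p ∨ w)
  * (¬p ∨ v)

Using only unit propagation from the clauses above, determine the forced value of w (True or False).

(v) is a unit clause: v = True.
From (¬v ∨ s) and v = True: s = True.
In (¬s ∨ q), ¬s is now false; q must hold, so q = True.
From (r ∨ ¬q) and q = True: r = True.
From (¬r ∨ ¬p) and r = True: p = False.
(p ∨ w) with p = False leaves only w, so w = True.

True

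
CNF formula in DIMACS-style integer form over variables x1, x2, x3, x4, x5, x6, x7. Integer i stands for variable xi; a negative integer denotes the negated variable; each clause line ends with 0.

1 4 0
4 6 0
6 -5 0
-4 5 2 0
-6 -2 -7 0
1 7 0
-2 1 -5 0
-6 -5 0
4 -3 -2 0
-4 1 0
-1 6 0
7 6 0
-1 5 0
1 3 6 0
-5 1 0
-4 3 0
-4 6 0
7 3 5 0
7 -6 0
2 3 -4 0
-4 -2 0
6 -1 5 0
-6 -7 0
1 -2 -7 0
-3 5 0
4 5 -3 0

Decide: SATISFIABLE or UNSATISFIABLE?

UNSATISFIABLE

x6 = True:
  propagation gives x5=False, x1=False, x4=True; an empty clause results — contradiction.
x6 = False:
  propagation gives x4=True; an empty clause results — contradiction.
Every branch closes, so no satisfying assignment exists.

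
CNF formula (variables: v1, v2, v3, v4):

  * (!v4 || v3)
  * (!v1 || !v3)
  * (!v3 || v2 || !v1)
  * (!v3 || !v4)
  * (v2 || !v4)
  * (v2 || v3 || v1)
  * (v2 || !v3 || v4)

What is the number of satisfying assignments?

Satisfying assignments:
  v1=F v2=T v3=F v4=F
  v1=F v2=T v3=T v4=F
  v1=T v2=F v3=F v4=F
  v1=T v2=T v3=F v4=F
That's 4 in total.

4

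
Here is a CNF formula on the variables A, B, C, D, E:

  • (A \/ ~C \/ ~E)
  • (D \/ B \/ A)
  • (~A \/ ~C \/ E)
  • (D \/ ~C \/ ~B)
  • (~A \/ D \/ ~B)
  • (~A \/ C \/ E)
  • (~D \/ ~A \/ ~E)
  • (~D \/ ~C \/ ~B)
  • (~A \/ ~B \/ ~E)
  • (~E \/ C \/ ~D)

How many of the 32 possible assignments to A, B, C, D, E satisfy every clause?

7

The models are:
  A=F B=F C=F D=T E=F
  A=F B=F C=T D=T E=F
  A=F B=T C=F D=F E=F
  A=F B=T C=F D=F E=T
  A=F B=T C=F D=T E=F
  A=T B=F C=F D=F E=T
  A=T B=F C=T D=F E=T
That's 7 in total.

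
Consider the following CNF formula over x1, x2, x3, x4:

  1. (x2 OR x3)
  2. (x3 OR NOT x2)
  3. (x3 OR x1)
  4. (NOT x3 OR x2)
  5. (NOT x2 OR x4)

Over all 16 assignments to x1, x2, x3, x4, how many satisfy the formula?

Satisfying assignments:
  x1=F x2=T x3=T x4=T
  x1=T x2=T x3=T x4=T
Count: 2.

2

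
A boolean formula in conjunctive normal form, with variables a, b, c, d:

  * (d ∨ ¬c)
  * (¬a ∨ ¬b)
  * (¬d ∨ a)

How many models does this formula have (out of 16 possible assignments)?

The models are:
  a=0 b=0 c=0 d=0
  a=0 b=1 c=0 d=0
  a=1 b=0 c=0 d=0
  a=1 b=0 c=0 d=1
  a=1 b=0 c=1 d=1
That's 5 in total.

5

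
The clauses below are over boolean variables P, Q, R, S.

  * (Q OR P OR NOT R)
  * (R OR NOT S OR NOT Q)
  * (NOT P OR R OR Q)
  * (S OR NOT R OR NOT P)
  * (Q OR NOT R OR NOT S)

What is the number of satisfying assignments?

7

Split on R, then Q.
  R=1, Q=1: remaining (P,S) ∈ {(0,0); (0,1); (1,1)} — 3.
  R=1, Q=0: a clause becomes empty — 0.
  R=0, Q=1: remaining (P,S) ∈ {(0,0); (1,0)} — 2.
  R=0, Q=0: remaining (P,S) ∈ {(0,0); (0,1)} — 2.
Total: 3 + 0 + 2 + 2 = 7.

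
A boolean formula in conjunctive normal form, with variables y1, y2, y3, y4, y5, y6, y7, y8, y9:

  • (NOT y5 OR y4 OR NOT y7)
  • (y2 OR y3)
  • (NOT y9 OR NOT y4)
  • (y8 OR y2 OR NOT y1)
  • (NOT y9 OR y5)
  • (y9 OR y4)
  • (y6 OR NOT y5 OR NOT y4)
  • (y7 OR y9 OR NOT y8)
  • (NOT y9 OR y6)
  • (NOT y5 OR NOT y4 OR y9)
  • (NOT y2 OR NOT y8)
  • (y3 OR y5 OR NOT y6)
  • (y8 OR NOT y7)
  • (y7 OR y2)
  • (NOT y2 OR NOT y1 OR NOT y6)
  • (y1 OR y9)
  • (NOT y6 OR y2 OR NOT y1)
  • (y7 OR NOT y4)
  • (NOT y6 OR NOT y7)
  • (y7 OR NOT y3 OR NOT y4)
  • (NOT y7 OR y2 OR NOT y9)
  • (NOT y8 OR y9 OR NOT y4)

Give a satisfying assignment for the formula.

y1=F, y2=T, y3=F, y4=F, y5=T, y6=T, y7=F, y8=F, y9=T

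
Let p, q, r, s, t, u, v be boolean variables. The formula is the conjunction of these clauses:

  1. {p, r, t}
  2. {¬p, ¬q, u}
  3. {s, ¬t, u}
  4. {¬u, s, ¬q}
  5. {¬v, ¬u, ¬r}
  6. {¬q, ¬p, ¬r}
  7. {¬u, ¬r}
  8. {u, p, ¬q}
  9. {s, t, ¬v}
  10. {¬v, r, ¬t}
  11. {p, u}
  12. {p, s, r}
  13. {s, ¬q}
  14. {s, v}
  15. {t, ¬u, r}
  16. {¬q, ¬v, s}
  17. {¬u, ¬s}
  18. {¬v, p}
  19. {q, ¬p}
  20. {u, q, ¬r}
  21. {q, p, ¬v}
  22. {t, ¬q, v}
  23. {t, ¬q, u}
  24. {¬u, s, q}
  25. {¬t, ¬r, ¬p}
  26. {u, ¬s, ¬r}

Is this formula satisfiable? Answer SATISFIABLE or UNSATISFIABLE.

UNSATISFIABLE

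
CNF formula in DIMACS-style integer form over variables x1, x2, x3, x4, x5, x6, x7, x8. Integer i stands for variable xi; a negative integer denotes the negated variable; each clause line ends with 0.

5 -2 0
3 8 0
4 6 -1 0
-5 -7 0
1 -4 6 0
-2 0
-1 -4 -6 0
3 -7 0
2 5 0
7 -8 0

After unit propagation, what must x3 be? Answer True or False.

Unit clause (!x2) sets x2 = False.
(x2 || x5) with x2 = False leaves only x5, so x5 = True.
(!x5 || !x7) with x5 = True leaves only !x7, so x7 = False.
(x7 || !x8): since x7 = False, the clause reduces to (!x8). x8 = False.
In (x3 || x8), x8 is now false; x3 must hold, so x3 = True.

True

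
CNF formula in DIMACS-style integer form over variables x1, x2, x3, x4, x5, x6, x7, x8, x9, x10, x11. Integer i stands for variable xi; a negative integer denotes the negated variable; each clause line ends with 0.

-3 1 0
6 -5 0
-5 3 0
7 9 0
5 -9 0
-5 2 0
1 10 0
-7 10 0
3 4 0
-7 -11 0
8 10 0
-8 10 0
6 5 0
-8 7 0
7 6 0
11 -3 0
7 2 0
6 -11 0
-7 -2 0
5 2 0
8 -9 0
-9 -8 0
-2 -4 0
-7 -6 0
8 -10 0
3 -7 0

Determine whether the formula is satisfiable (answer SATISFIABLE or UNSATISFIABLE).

UNSATISFIABLE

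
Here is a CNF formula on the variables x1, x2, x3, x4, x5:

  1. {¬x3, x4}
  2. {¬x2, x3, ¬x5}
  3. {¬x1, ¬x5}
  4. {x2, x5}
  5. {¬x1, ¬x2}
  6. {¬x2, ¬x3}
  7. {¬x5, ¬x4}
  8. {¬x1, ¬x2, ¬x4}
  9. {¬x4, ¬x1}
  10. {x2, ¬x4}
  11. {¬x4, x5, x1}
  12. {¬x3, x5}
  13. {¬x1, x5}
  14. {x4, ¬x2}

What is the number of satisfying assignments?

1

The models are:
  x1=0 x2=0 x3=0 x4=0 x5=1
That's 1 in total.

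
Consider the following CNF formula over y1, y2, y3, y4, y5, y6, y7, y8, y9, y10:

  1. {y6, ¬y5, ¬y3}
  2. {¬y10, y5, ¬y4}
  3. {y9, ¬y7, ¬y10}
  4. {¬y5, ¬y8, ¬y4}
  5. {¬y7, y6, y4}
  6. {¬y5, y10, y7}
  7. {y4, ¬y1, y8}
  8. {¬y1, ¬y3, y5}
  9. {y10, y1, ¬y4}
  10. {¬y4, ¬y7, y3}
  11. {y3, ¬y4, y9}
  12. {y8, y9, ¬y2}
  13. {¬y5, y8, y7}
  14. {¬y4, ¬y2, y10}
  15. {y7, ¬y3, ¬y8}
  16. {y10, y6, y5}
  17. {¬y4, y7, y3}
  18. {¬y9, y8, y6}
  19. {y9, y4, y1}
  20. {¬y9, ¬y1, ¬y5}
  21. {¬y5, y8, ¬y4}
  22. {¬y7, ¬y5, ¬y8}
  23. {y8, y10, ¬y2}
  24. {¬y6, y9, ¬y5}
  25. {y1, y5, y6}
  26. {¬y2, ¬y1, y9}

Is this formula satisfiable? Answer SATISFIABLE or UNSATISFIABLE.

SATISFIABLE

y2 occurs only negated in the remaining clauses — set y2 = False.
Set y1 = False and propagate.
Try y3 = True.
The remaining clauses are satisfied by y4 = False, y5 = False, y6 = True, y7 = False, y8 = False, y9 = True, y10 = True.
So y1 = 0, y2 = 0, y3 = 1, y4 = 0, y5 = 0, y6 = 1, y7 = 0, y8 = 0, y9 = 1, y10 = 1 is a satisfying assignment.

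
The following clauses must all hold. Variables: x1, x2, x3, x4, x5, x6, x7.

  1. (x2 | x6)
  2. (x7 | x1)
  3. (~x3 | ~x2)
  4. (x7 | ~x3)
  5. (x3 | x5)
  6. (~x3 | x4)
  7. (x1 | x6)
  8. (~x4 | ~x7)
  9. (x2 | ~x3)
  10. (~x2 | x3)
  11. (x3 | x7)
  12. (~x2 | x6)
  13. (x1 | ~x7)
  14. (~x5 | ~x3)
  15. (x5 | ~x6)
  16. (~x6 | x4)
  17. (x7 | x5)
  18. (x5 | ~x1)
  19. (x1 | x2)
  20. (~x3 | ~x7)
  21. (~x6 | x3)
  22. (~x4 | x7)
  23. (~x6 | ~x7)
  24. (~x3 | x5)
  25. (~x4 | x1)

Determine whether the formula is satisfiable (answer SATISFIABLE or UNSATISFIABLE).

UNSATISFIABLE

x3 = True:
  propagation gives x2=False; an empty clause results — contradiction.
x3 = False:
  propagation gives x5=True, x2=False, x6=True; an empty clause results — contradiction.
Every branch closes, so no satisfying assignment exists.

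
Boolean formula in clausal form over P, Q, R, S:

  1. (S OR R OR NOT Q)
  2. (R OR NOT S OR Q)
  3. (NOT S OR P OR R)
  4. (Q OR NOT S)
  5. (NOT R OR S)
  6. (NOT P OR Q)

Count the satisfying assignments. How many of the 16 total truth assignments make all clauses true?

The models are:
  P=0 Q=0 R=0 S=0
  P=0 Q=1 R=1 S=1
  P=1 Q=1 R=0 S=1
  P=1 Q=1 R=1 S=1
Count: 4.

4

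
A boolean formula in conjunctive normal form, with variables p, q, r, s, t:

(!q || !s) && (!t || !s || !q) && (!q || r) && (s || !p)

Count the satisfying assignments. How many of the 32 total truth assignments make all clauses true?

Split on q, then s.
  q=T, s=T: a clause becomes empty — 0.
  q=T, s=F: remaining (p,r,t) ∈ {(F,T,F); (F,T,T)} — 2.
  q=F, s=T: p, r, t free → 2^3 = 8.
  q=F, s=F: remaining (p,r,t) ∈ {(F,F,F); (F,F,T); (F,T,F); (F,T,T)} — 4.
Total: 0 + 2 + 8 + 4 = 14.

14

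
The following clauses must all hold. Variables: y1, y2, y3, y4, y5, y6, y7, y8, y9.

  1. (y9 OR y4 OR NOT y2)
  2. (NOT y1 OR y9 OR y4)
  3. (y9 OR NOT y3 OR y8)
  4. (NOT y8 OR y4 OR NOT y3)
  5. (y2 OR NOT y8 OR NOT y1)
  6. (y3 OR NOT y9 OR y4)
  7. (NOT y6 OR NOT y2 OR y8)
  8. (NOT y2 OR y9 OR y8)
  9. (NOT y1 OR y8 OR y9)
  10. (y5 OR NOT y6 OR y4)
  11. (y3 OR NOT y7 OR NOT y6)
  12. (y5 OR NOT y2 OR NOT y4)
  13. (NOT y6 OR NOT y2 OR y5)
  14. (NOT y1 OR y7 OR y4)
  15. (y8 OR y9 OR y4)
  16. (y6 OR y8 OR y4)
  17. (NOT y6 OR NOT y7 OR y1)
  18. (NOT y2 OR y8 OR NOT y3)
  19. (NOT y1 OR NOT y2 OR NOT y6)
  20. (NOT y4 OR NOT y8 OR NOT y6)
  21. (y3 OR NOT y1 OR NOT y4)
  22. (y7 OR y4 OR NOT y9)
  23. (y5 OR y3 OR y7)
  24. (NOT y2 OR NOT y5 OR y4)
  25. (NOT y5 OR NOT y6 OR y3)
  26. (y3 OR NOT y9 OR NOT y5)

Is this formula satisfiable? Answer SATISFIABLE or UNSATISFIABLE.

Branch on y1: take y1 = False.
For the remaining variables, y2 = False, y3 = True, y4 = True, y5 = False, y6 = False, y7 = True, y8 = True, y9 = True works.
So y1=F  y2=F  y3=T  y4=T  y5=F  y6=F  y7=T  y8=T  y9=T is a satisfying assignment.

SATISFIABLE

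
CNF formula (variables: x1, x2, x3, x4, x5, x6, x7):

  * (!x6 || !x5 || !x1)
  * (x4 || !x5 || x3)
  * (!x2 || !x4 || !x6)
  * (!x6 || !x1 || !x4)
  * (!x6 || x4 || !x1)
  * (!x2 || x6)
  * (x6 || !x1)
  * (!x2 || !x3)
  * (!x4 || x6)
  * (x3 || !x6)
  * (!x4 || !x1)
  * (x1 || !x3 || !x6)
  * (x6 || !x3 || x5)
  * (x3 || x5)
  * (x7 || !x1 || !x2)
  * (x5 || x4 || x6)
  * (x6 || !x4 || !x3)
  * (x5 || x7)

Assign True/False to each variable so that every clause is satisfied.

Pure literal: x2 appears only negated; assign x2 = False.
Try x1 = False.
For the remaining variables, x3 = True, x4 = False, x5 = True, x6 = False, x7 = False works.
Every clause has at least one true literal under this assignment.
Check each clause:
  1. (!x5 || !x1 || !x6) — !x6 is true.
  2. (x3 || !x5 || x4) — x3 is true.
  3. (!x2 || !x6 || !x4) — !x6 is true.
  4. (!x1 || !x6 || !x4) — !x6 is true.
  5. (x4 || !x6 || !x1) — !x6 is true.
  6. (!x2 || x6) — !x2 is true.
  7. (!x1 || x6) — !x1 is true.
  8. (!x3 || !x2) — !x2 is true.
  9. (x6 || !x4) — !x4 is true.
  10. (!x6 || x3) — !x6 is true.
  11. (!x1 || !x4) — !x4 is true.
  12. (!x6 || !x3 || x1) — !x6 is true.
  13. (x5 || !x3 || x6) — x5 is true.
  14. (x3 || x5) — x3 is true.
  15. (!x1 || x7 || !x2) — !x2 is true.
  16. (x6 || x4 || x5) — x5 is true.
  17. (!x4 || x6 || !x3) — !x4 is true.
  18. (x5 || x7) — x5 is true.

x1=F  x2=F  x3=T  x4=F  x5=T  x6=F  x7=F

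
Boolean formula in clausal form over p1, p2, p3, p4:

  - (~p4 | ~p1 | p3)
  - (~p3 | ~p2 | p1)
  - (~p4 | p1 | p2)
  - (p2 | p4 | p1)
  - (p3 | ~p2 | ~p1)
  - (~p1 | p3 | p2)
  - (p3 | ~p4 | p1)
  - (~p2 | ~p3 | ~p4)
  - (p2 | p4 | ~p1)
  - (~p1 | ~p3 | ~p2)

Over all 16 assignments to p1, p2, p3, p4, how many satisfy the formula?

2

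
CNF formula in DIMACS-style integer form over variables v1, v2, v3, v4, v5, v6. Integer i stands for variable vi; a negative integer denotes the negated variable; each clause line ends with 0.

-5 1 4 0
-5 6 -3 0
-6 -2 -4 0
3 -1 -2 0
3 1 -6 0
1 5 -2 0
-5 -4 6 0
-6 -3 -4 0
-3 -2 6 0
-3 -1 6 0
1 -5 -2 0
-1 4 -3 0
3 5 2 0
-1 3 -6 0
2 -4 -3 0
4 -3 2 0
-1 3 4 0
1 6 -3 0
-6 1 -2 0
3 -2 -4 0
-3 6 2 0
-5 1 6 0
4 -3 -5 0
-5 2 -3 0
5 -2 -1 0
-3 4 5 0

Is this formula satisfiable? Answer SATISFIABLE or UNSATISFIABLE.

v3 = True:
  v2 = True:
    propagation gives v6=True, v4=False, v1=False; an empty clause results — contradiction.
  v2 = False:
    propagation gives v4=False; an empty clause results — contradiction.
v3 = False:
  v1 = True:
    propagation gives v2=False, v5=True, v6=False, v4=False; an empty clause results — contradiction.
  v1 = False:
    propagation gives v6=False, v5=False, v2=False; an empty clause results — contradiction.
Every branch closes, so no satisfying assignment exists.

UNSATISFIABLE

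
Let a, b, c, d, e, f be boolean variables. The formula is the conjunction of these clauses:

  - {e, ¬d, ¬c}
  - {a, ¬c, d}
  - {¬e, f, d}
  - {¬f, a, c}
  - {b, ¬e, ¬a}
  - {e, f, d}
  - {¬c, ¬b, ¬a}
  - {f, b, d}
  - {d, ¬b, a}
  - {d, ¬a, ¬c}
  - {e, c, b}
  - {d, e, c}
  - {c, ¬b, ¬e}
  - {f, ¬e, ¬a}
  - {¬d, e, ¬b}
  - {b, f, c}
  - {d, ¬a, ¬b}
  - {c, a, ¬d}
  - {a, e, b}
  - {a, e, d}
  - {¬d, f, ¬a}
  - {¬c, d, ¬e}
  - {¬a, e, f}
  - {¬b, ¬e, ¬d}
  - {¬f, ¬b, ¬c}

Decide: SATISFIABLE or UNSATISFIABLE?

Branch on a: take a = False.
Set b = False and propagate.
  then e is forced to True.
The remaining clauses are satisfied by c = True, d = True, f = False.
So a = False, b = False, c = True, d = True, e = True, f = False is a satisfying assignment.

SATISFIABLE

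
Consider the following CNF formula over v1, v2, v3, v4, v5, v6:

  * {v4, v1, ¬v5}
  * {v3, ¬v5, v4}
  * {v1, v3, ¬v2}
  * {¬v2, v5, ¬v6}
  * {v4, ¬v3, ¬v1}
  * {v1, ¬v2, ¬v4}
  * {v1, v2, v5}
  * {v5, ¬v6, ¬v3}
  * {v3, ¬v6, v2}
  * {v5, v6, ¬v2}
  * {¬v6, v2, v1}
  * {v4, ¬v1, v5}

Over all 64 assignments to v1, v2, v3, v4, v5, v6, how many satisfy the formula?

11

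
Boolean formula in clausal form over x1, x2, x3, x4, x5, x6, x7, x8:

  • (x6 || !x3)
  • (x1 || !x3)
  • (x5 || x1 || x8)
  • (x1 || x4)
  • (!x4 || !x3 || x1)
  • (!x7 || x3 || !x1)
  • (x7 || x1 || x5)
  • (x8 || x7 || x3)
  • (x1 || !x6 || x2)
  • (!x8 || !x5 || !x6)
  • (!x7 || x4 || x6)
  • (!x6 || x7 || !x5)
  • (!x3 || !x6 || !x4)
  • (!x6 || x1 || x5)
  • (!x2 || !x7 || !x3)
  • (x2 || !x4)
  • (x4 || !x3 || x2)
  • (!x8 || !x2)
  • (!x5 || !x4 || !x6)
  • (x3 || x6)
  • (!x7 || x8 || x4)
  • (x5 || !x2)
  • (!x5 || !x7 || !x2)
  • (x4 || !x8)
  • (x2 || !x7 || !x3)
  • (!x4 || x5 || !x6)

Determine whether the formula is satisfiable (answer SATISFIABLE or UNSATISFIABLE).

UNSATISFIABLE

x3 = True:
  propagation gives x6=True, x1=True, x4=False, x2=True; an empty clause results — contradiction.
x3 = False:
  x5 = True:
    propagation gives x8=False, x7=True, x1=False, x4=True; an empty clause results — contradiction.
  x5 = False:
    propagation gives x1=True, x7=False, x8=True, x2=False; an empty clause results — contradiction.
Every branch closes, so no satisfying assignment exists.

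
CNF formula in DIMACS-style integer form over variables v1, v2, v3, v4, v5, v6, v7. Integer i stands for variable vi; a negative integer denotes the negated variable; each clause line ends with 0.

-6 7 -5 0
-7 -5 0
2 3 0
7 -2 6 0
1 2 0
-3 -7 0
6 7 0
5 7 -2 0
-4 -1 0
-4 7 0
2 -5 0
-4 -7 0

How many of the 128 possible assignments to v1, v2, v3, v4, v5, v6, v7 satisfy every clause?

5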